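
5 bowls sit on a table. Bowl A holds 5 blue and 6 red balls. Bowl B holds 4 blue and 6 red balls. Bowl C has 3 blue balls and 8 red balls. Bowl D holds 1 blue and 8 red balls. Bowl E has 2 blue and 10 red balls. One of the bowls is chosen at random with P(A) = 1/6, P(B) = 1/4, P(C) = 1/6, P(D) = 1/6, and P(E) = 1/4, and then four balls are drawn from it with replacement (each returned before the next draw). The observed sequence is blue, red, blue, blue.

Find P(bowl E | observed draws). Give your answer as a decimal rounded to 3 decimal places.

0.044

The likelihood of the observed sequence under each hypothesis: P(data | bowl A) = (5/11)(6/11)(5/11)(5/11) = 0.051226; P(data | bowl B) = (4/10)(6/10)(4/10)(4/10) = 0.0384; P(data | bowl C) = (3/11)(8/11)(3/11)(3/11) = 0.014753; P(data | bowl D) = (1/9)(8/9)(1/9)(1/9) = 0.0012193; P(data | bowl E) = (2/12)(10/12)(2/12)(2/12) = 0.003858.
Weighting by the prior gives 1/6 · 0.051226 = 0.0085377, 1/4 · 0.0384 = 0.0096, 1/6 · 0.014753 = 0.0024588, 1/6 · 0.0012193 = 0.00020322, 1/4 · 0.003858 = 0.00096451; with total 0.021764.
Therefore the posterior P(bowl E | data) = (0.00096451) / (0.021764) = 0.044316.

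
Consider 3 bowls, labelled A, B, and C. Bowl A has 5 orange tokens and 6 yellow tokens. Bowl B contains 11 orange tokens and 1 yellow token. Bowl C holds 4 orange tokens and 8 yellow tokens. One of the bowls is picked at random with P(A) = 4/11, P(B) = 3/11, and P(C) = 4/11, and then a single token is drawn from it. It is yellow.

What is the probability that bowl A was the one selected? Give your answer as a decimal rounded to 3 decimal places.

For each hypothesis, P(data | H) works out to: P(data | bowl A) = (6/11) = 0.54545; P(data | bowl B) = (1/12) = 0.083333; P(data | bowl C) = (8/12) = 0.66667.
Multiplying each by its prior: 4/11 · 0.54545 = 0.19835, 3/11 · 0.083333 = 0.022727, 4/11 · 0.66667 = 0.24242; with total 0.4635.
Hence P(bowl A | data) = (0.19835) / (0.4635) = 0.42793.

0.428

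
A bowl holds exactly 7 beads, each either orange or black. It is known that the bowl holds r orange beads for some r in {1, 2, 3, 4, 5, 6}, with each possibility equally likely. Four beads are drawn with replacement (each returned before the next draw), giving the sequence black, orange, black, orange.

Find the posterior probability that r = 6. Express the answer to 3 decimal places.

Under each hypothesis, the probability of the observed sequence is: P(data | r = 1) = (6/7)(1/7)(6/7)(1/7) = 0.014994; P(data | r = 2) = (5/7)(2/7)(5/7)(2/7) = 0.041649; P(data | r = 3) = (4/7)(3/7)(4/7)(3/7) = 0.059975; P(data | r = 4) = (3/7)(4/7)(3/7)(4/7) = 0.059975; P(data | r = 5) = (2/7)(5/7)(2/7)(5/7) = 0.041649; P(data | r = 6) = (1/7)(6/7)(1/7)(6/7) = 0.014994.
Weighting by the prior gives 1/6 · 0.014994 = 0.002499, 1/6 · 0.041649 = 0.0069416, 1/6 · 0.059975 = 0.0099958, 1/6 · 0.059975 = 0.0099958, 1/6 · 0.041649 = 0.0069416, 1/6 · 0.014994 = 0.002499; these sum to 0.038873.
So P(r = 6 | data) = (0.002499) / (0.038873) = 0.064286.

0.064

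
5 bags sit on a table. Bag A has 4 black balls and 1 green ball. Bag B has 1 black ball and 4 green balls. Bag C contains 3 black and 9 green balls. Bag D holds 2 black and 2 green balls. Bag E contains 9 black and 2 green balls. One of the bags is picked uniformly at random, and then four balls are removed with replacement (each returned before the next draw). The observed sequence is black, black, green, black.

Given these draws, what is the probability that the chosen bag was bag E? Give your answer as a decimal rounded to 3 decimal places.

For each hypothesis, P(data | H) works out to: P(data | bag A) = (4/5)(4/5)(1/5)(4/5) = 0.1024; P(data | bag B) = (1/5)(1/5)(4/5)(1/5) = 0.0064; P(data | bag C) = (3/12)(3/12)(9/12)(3/12) = 0.011719; P(data | bag D) = (2/4)(2/4)(2/4)(2/4) = 0.0625; P(data | bag E) = (9/11)(9/11)(2/11)(9/11) = 0.099583.
Multiplying each by its prior: 1/5 · 0.1024 = 0.02048, 1/5 · 0.0064 = 0.00128, 1/5 · 0.011719 = 0.0023437, 1/5 · 0.0625 = 0.0125, 1/5 · 0.099583 = 0.019917; with total 0.05652.
Therefore the posterior P(bag E | data) = (0.019917) / (0.05652) = 0.35238.

0.352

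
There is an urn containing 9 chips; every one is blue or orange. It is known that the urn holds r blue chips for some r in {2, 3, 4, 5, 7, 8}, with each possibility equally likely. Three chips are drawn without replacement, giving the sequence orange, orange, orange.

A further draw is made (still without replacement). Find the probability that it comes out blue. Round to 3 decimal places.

Compute the likelihood of the observed sequence for each case: P(data | r = 2) = (7/9)(6/8)(5/7) = 5/12; P(data | r = 3) = (6/9)(5/8)(4/7) = 5/21; P(data | r = 4) = (5/9)(4/8)(3/7) = 5/42; P(data | r = 5) = (4/9)(3/8)(2/7) = 1/21; P(data | r = 7) = (2/9)(1/8)(0/7) = 0; P(data | r = 8) = (1/9)(0/8) = 0.
The prior-weighted likelihoods are 1/6 · 5/12 = 5/72, 1/6 · 5/21 = 5/126, 1/6 · 5/42 = 5/252, 1/6 · 1/21 = 1/126, 1/6 · 0 = 0, 1/6 · 0 = 0; these sum to 23/168.
Normalising, the posterior is P(r = 2 | data) = 35/69, P(r = 3 | data) = 20/69, P(r = 4 | data) = 10/69, P(r = 5 | data) = 4/69, P(r = 7 | data) = 0, P(r = 8 | data) = 0.
Averaging over the posterior, P(blue next | data) = (1/3)(35/69) + (1/2)(20/69) + (2/3)(10/69) + (5/6)(4/69) = 95/207.

0.459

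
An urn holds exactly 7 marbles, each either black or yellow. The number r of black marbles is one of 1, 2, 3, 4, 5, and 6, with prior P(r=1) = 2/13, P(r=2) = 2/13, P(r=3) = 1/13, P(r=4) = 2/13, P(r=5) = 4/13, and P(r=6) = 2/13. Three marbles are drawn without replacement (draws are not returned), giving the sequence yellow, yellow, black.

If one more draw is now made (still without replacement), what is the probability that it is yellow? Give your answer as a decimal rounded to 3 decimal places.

0.568

Under each hypothesis, the probability of the observed sequence is: P(data | r = 1) = (6/7)(5/6)(1/5) = 1/7; P(data | r = 2) = (5/7)(4/6)(2/5) = 4/21; P(data | r = 3) = (4/7)(3/6)(3/5) = 6/35; P(data | r = 4) = (3/7)(2/6)(4/5) = 4/35; P(data | r = 5) = (2/7)(1/6)(5/5) = 1/21; P(data | r = 6) = (1/7)(0/6) = 0.
Weighting by the prior gives 2/13 · 1/7 = 2/91, 2/13 · 4/21 = 8/273, 1/13 · 6/35 = 6/455, 2/13 · 4/35 = 8/455, 4/13 · 1/21 = 4/273, 2/13 · 0 = 0; with total 44/455.
Dividing through by the total gives posterior P(r = 1 | data) = 5/22, P(r = 2 | data) = 10/33, P(r = 3 | data) = 3/22, P(r = 4 | data) = 2/11, P(r = 5 | data) = 5/33, P(r = 6 | data) = 0.
Averaging over the posterior, P(yellow next | data) = (1)(5/22) + (3/4)(10/33) + (1/2)(3/22) + (1/4)(2/11) + (0)(5/33) = 25/44.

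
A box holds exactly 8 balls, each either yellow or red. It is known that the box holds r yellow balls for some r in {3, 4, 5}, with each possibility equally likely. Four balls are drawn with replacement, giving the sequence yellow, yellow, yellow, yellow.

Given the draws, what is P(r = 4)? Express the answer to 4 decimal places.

Under each hypothesis, the probability of the observed sequence is: P(data | r = 3) = (3/8)(3/8)(3/8)(3/8) = 0.019775; P(data | r = 4) = (4/8)(4/8)(4/8)(4/8) = 0.0625; P(data | r = 5) = (5/8)(5/8)(5/8)(5/8) = 0.15259.
Weighting by the prior gives 1/3 · 0.019775 = 0.0065918, 1/3 · 0.0625 = 0.020833, 1/3 · 0.15259 = 0.050863; these sum to 0.078288.
So P(r = 4 | data) = (0.020833) / (0.078288) = 0.26611.

0.2661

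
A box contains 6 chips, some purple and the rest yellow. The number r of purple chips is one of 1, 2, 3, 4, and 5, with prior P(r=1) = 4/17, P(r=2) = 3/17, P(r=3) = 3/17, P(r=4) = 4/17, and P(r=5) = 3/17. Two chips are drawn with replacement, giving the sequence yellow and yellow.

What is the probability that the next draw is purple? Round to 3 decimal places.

0.306

The likelihood of the observed sequence under each hypothesis: P(data | r = 1) = (5/6)(5/6) = 25/36; P(data | r = 2) = (4/6)(4/6) = 4/9; P(data | r = 3) = (3/6)(3/6) = 1/4; P(data | r = 4) = (2/6)(2/6) = 1/9; P(data | r = 5) = (1/6)(1/6) = 1/36.
Weighting by the prior gives 4/17 · 25/36 = 25/153, 3/17 · 4/9 = 4/51, 3/17 · 1/4 = 3/68, 4/17 · 1/9 = 4/153, 3/17 · 1/36 = 1/204; summing to 97/306.
The posterior is then P(r = 1 | data) = 50/97, P(r = 2 | data) = 24/97, P(r = 3 | data) = 27/194, P(r = 4 | data) = 8/97, P(r = 5 | data) = 3/194.
So P(purple next | data) = Σ P(purple next | H) P(H | data) = (1/6)(50/97) + (1/3)(24/97) + (1/2)(27/194) + (2/3)(8/97) + (5/6)(3/194) = 89/291.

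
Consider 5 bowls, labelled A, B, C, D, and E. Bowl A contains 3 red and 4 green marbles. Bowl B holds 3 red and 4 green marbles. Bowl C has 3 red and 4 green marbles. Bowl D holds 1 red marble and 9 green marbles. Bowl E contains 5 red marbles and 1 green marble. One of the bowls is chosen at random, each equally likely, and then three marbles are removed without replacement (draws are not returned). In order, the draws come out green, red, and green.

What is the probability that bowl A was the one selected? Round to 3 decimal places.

The likelihood of the observed sequence under each hypothesis: P(data | bowl A) = (4/7)(3/6)(3/5) = 6/35; P(data | bowl B) = (4/7)(3/6)(3/5) = 6/35; P(data | bowl C) = (4/7)(3/6)(3/5) = 6/35; P(data | bowl D) = (9/10)(1/9)(8/8) = 1/10; P(data | bowl E) = (1/6)(5/5)(0/4) = 0.
The prior-weighted likelihoods are 1/5 · 6/35 = 6/175, 1/5 · 6/35 = 6/175, 1/5 · 6/35 = 6/175, 1/5 · 1/10 = 1/50, 1/5 · 0 = 0; summing to 43/350.
So P(bowl A | data) = (6/175) / (43/350) = 12/43.

0.279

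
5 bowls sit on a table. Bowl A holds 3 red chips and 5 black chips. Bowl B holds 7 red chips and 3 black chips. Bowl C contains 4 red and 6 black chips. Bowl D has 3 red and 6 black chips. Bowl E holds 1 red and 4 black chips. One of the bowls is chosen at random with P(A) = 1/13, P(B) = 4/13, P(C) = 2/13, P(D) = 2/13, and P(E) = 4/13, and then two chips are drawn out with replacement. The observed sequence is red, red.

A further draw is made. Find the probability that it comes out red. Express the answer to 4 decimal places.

0.5918

For each hypothesis, P(data | H) works out to: P(data | bowl A) = (3/8)(3/8) = 0.14062; P(data | bowl B) = (7/10)(7/10) = 0.49; P(data | bowl C) = (4/10)(4/10) = 0.16; P(data | bowl D) = (3/9)(3/9) = 0.11111; P(data | bowl E) = (1/5)(1/5) = 0.04.
Weighting by the prior gives 1/13 · 0.14062 = 0.010817, 4/13 · 0.49 = 0.15077, 2/13 · 0.16 = 0.024615, 2/13 · 0.11111 = 0.017094, 4/13 · 0.04 = 0.012308; summing to 0.2156.
The posterior is then P(bowl A | data) = 0.050172, P(bowl B | data) = 0.69929, P(bowl C | data) = 0.11417, P(bowl D | data) = 0.079284, P(bowl E | data) = 0.057085.
The predictive probability is P(red next | data) = (3/8)(0.050172) + (7/10)(0.69929) + (2/5)(0.11417) + (1/3)(0.079284) + (1/5)(0.057085) = 0.59183.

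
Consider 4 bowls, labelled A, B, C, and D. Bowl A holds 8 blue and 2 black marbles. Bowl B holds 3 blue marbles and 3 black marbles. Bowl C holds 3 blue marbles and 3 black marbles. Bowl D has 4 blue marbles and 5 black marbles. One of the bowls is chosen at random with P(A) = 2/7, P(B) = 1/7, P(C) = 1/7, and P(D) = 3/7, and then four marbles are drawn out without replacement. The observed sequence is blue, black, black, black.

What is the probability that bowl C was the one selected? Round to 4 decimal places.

0.1479

For each hypothesis, P(data | H) works out to: P(data | bowl A) = (8/10)(2/9)(1/8)(0/7) = 0; P(data | bowl B) = (3/6)(3/5)(2/4)(1/3) = 0.05; P(data | bowl C) = (3/6)(3/5)(2/4)(1/3) = 0.05; P(data | bowl D) = (4/9)(5/8)(4/7)(3/6) = 0.079365.
Weighting by the prior gives 2/7 · 0 = 0, 1/7 · 0.05 = 0.0071429, 1/7 · 0.05 = 0.0071429, 3/7 · 0.079365 = 0.034014; these sum to 0.048299.
By Bayes' rule, P(bowl C | data) = (0.0071429) / (0.048299) = 0.14789.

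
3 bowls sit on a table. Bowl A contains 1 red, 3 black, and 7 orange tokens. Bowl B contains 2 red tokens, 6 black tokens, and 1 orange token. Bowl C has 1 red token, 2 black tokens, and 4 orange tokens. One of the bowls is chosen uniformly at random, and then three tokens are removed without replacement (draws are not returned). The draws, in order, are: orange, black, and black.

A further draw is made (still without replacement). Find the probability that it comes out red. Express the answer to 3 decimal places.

Compute the likelihood of the observed sequence for each case: P(data | bowl A) = (7/11)(3/10)(2/9) = 0.042424; P(data | bowl B) = (1/9)(6/8)(5/7) = 0.059524; P(data | bowl C) = (4/7)(2/6)(1/5) = 0.038095.
The prior-weighted likelihoods are 1/3 · 0.042424 = 0.014141, 1/3 · 0.059524 = 0.019841, 1/3 · 0.038095 = 0.012698; with total 0.046681.
Normalising, the posterior is P(bowl A | data) = 0.30294, P(bowl B | data) = 0.42504, P(bowl C | data) = 0.27202.
Averaging over the posterior, P(red next | data) = (1/8)(0.30294) + (1/3)(0.42504) + (1/4)(0.27202) = 0.24755.

0.248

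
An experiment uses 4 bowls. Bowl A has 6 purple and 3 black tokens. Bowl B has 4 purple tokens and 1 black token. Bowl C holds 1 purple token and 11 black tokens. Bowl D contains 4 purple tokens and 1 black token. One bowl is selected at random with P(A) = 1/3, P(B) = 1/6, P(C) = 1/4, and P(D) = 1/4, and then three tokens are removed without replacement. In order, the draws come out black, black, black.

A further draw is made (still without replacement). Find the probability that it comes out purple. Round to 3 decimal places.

The likelihood of the observed sequence under each hypothesis: P(data | bowl A) = (3/9)(2/8)(1/7) = 0.011905; P(data | bowl B) = (1/5)(0/4) = 0; P(data | bowl C) = (11/12)(10/11)(9/10) = 0.75; P(data | bowl D) = (1/5)(0/4) = 0.
The prior-weighted likelihoods are 1/3 · 0.011905 = 0.0039683, 1/6 · 0 = 0, 1/4 · 0.75 = 0.1875, 1/4 · 0 = 0; these sum to 0.19147.
Normalising, the posterior is P(bowl A | data) = 0.020725, P(bowl B | data) = 0, P(bowl C | data) = 0.97927, P(bowl D | data) = 0.
The predictive probability is P(purple next | data) = (1)(0.020725) + (1/9)(0.97927) = 0.12953.

0.130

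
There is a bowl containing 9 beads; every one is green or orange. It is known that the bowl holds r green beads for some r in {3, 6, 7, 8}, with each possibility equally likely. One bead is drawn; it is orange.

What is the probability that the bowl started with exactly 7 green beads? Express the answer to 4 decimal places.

The likelihood of this draw under each hypothesis: P(data | r = 3) = (6/9) = 2/3; P(data | r = 6) = (3/9) = 1/3; P(data | r = 7) = (2/9) = 2/9; P(data | r = 8) = (1/9) = 1/9.
The prior-weighted likelihoods are 1/4 · 2/3 = 1/6, 1/4 · 1/3 = 1/12, 1/4 · 2/9 = 1/18, 1/4 · 1/9 = 1/36; summing to 1/3.
So P(r = 7 | data) = (1/18) / (1/3) = 1/6.

0.1667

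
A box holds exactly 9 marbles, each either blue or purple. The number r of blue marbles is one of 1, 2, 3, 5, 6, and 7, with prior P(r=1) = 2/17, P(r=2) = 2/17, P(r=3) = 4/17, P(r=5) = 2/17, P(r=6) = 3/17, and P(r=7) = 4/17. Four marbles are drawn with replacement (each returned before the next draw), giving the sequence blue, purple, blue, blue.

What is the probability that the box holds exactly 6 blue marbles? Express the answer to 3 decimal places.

For each hypothesis, P(data | H) works out to: P(data | r = 1) = (1/9)(8/9)(1/9)(1/9) = 0.0012193; P(data | r = 2) = (2/9)(7/9)(2/9)(2/9) = 0.0085353; P(data | r = 3) = (3/9)(6/9)(3/9)(3/9) = 0.024691; P(data | r = 5) = (5/9)(4/9)(5/9)(5/9) = 0.076208; P(data | r = 6) = (6/9)(3/9)(6/9)(6/9) = 0.098765; P(data | r = 7) = (7/9)(2/9)(7/9)(7/9) = 0.10456.
Multiplying each by its prior: 2/17 · 0.0012193 = 0.00014345, 2/17 · 0.0085353 = 0.0010042, 4/17 · 0.024691 = 0.0058097, 2/17 · 0.076208 = 0.0089656, 3/17 · 0.098765 = 0.017429, 4/17 · 0.10456 = 0.024602; these sum to 0.057954.
Therefore the posterior P(r = 6 | data) = (0.017429) / (0.057954) = 0.30074.

0.301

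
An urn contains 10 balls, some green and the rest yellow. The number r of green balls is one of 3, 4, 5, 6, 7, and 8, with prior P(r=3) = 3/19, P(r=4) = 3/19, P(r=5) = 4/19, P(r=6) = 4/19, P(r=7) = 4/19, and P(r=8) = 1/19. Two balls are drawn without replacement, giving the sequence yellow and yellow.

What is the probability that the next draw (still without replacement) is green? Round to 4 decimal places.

Under each hypothesis, the probability of the observed sequence is: P(data | r = 3) = (7/10)(6/9) = 7/15; P(data | r = 4) = (6/10)(5/9) = 1/3; P(data | r = 5) = (5/10)(4/9) = 2/9; P(data | r = 6) = (4/10)(3/9) = 2/15; P(data | r = 7) = (3/10)(2/9) = 1/15; P(data | r = 8) = (2/10)(1/9) = 1/45.
Multiplying each by its prior: 3/19 · 7/15 = 7/95, 3/19 · 1/3 = 1/19, 4/19 · 2/9 = 8/171, 4/19 · 2/15 = 8/285, 4/19 · 1/15 = 4/285, 1/19 · 1/45 = 1/855; these sum to 37/171.
Dividing through by the total gives posterior P(r = 3 | data) = 63/185, P(r = 4 | data) = 9/37, P(r = 5 | data) = 8/37, P(r = 6 | data) = 24/185, P(r = 7 | data) = 12/185, P(r = 8 | data) = 1/185.
Averaging over the posterior, P(green next | data) = (3/8)(63/185) + (1/2)(9/37) + (5/8)(8/37) + (3/4)(24/185) + (7/8)(12/185) + (1)(1/185) = 161/296.

0.5439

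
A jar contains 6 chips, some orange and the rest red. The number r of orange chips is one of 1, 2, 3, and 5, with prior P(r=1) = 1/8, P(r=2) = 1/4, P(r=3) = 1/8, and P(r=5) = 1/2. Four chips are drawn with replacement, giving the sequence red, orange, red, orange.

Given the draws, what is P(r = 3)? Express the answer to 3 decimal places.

Under each hypothesis, the probability of the observed sequence is: P(data | r = 1) = (5/6)(1/6)(5/6)(1/6) = 0.01929; P(data | r = 2) = (4/6)(2/6)(4/6)(2/6) = 0.049383; P(data | r = 3) = (3/6)(3/6)(3/6)(3/6) = 0.0625; P(data | r = 5) = (1/6)(5/6)(1/6)(5/6) = 0.01929.
The prior-weighted likelihoods are 1/8 · 0.01929 = 0.0024113, 1/4 · 0.049383 = 0.012346, 1/8 · 0.0625 = 0.0078125, 1/2 · 0.01929 = 0.0096451; these sum to 0.032215.
Hence P(r = 3 | data) = (0.0078125) / (0.032215) = 0.24251.

0.243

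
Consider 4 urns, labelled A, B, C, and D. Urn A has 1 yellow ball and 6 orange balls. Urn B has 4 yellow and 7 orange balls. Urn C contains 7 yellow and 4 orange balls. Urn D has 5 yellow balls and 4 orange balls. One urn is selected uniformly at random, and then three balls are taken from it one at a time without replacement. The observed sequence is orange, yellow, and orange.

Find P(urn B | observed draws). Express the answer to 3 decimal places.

0.329

Compute the likelihood of the observed sequence for each case: P(data | urn A) = (6/7)(1/6)(5/5) = 0.14286; P(data | urn B) = (7/11)(4/10)(6/9) = 0.1697; P(data | urn C) = (4/11)(7/10)(3/9) = 0.084848; P(data | urn D) = (4/9)(5/8)(3/7) = 0.11905.
Weighting by the prior gives 1/4 · 0.14286 = 0.035714, 1/4 · 0.1697 = 0.042424, 1/4 · 0.084848 = 0.021212, 1/4 · 0.11905 = 0.029762; with total 0.12911.
Therefore the posterior P(urn B | data) = (0.042424) / (0.12911) = 0.32858.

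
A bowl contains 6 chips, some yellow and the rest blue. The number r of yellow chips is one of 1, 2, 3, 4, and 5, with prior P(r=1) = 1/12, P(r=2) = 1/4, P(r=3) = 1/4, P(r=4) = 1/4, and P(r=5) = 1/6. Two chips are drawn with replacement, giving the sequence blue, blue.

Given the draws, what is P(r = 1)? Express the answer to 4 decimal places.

0.2193

Compute the likelihood of the observed sequence for each case: P(data | r = 1) = (5/6)(5/6) = 25/36; P(data | r = 2) = (4/6)(4/6) = 4/9; P(data | r = 3) = (3/6)(3/6) = 1/4; P(data | r = 4) = (2/6)(2/6) = 1/9; P(data | r = 5) = (1/6)(1/6) = 1/36.
Multiplying each by its prior: 1/12 · 25/36 = 25/432, 1/4 · 4/9 = 1/9, 1/4 · 1/4 = 1/16, 1/4 · 1/9 = 1/36, 1/6 · 1/36 = 1/216; these sum to 19/72.
Hence P(r = 1 | data) = (25/432) / (19/72) = 25/114.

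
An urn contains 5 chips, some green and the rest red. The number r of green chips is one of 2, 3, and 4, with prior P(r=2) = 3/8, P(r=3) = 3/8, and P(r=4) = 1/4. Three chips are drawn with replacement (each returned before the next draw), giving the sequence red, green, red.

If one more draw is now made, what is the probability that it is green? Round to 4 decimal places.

The likelihood of the observed sequence under each hypothesis: P(data | r = 2) = (3/5)(2/5)(3/5) = 18/125; P(data | r = 3) = (2/5)(3/5)(2/5) = 12/125; P(data | r = 4) = (1/5)(4/5)(1/5) = 4/125.
Multiplying each by its prior: 3/8 · 18/125 = 27/500, 3/8 · 12/125 = 9/250, 1/4 · 4/125 = 1/125; summing to 49/500.
The posterior is then P(r = 2 | data) = 27/49, P(r = 3 | data) = 18/49, P(r = 4 | data) = 4/49.
Averaging over the posterior, P(green next | data) = (2/5)(27/49) + (3/5)(18/49) + (4/5)(4/49) = 124/245.

0.5061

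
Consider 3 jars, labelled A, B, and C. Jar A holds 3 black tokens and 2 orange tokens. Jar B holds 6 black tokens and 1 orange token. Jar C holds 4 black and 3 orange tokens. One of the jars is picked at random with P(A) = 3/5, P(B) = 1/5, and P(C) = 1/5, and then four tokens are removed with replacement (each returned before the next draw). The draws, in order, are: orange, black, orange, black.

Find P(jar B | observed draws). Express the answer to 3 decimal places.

0.061

Compute the likelihood of the observed sequence for each case: P(data | jar A) = (2/5)(3/5)(2/5)(3/5) = 0.0576; P(data | jar B) = (1/7)(6/7)(1/7)(6/7) = 0.014994; P(data | jar C) = (3/7)(4/7)(3/7)(4/7) = 0.059975.
Weighting by the prior gives 3/5 · 0.0576 = 0.03456, 1/5 · 0.014994 = 0.0029988, 1/5 · 0.059975 = 0.011995; summing to 0.049554.
Therefore the posterior P(jar B | data) = (0.0029988) / (0.049554) = 0.060515.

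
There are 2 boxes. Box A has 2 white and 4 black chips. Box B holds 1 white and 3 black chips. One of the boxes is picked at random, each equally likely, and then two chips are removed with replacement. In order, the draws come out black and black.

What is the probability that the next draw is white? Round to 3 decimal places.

The likelihood of the observed sequence under each hypothesis: P(data | box A) = (4/6)(4/6) = 4/9; P(data | box B) = (3/4)(3/4) = 9/16.
Weighting by the prior gives 1/2 · 4/9 = 2/9, 1/2 · 9/16 = 9/32; with total 145/288.
The posterior is then P(box A | data) = 0.44138, P(box B | data) = 0.55862.
The predictive probability is P(white next | data) = (1/3)(0.44138) + (1/4)(0.55862) = 0.28678.

0.287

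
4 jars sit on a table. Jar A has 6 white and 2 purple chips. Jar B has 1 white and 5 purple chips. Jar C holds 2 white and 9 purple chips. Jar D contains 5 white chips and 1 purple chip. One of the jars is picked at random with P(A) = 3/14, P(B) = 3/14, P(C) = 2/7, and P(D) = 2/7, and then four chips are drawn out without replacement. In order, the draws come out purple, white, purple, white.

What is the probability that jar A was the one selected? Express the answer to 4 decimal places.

0.5957

Under each hypothesis, the probability of the observed sequence is: P(data | jar A) = (2/8)(6/7)(1/6)(5/5) = 0.035714; P(data | jar B) = (5/6)(1/5)(4/4)(0/3) = 0; P(data | jar C) = (9/11)(2/10)(8/9)(1/8) = 0.018182; P(data | jar D) = (1/6)(5/5)(0/4) = 0.
Multiplying each by its prior: 3/14 · 0.035714 = 0.0076531, 3/14 · 0 = 0, 2/7 · 0.018182 = 0.0051948, 2/7 · 0 = 0; summing to 0.012848.
Hence P(jar A | data) = (0.0076531) / (0.012848) = 0.59567.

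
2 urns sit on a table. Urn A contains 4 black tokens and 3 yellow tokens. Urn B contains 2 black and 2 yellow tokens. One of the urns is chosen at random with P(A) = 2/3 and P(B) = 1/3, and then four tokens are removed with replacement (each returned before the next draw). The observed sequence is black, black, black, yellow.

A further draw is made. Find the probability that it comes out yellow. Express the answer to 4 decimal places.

0.4486

For each hypothesis, P(data | H) works out to: P(data | urn A) = (4/7)(4/7)(4/7)(3/7) = 0.079967; P(data | urn B) = (2/4)(2/4)(2/4)(2/4) = 0.0625.
The prior-weighted likelihoods are 2/3 · 0.079967 = 0.053311, 1/3 · 0.0625 = 0.020833; summing to 0.074144.
Dividing through by the total gives posterior P(urn A | data) = 0.71902, P(urn B | data) = 0.28098.
So P(yellow next | data) = Σ P(yellow next | H) P(H | data) = (3/7)(0.71902) + (1/2)(0.28098) = 0.44864.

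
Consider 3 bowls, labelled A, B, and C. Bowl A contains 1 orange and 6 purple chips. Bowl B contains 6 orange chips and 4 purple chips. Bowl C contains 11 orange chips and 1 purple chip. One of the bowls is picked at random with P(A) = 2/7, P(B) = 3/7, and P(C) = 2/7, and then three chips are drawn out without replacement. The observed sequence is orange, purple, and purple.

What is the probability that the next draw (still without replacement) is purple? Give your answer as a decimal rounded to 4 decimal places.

Under each hypothesis, the probability of the observed sequence is: P(data | bowl A) = (1/7)(6/6)(5/5) = 1/7; P(data | bowl B) = (6/10)(4/9)(3/8) = 1/10; P(data | bowl C) = (11/12)(1/11)(0/10) = 0.
Weighting by the prior gives 2/7 · 1/7 = 2/49, 3/7 · 1/10 = 3/70, 2/7 · 0 = 0; with total 41/490.
The posterior is then P(bowl A | data) = 20/41, P(bowl B | data) = 21/41, P(bowl C | data) = 0.
Averaging over the posterior, P(purple next | data) = (1)(20/41) + (2/7)(21/41) = 26/41.

0.6341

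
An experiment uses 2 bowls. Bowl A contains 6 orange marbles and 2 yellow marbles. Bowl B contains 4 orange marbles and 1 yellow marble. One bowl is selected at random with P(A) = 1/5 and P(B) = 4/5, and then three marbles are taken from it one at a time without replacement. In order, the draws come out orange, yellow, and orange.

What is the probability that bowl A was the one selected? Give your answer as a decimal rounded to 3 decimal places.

For each hypothesis, P(data | H) works out to: P(data | bowl A) = (6/8)(2/7)(5/6) = 5/28; P(data | bowl B) = (4/5)(1/4)(3/3) = 1/5.
Weighting by the prior gives 1/5 · 5/28 = 1/28, 4/5 · 1/5 = 4/25; these sum to 137/700.
Hence P(bowl A | data) = (1/28) / (137/700) = 25/137.

0.182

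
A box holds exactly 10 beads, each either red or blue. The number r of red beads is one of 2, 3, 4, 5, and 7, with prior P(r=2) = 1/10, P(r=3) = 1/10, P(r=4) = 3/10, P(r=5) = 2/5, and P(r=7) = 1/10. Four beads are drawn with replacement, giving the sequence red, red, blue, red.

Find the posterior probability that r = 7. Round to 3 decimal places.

For each hypothesis, P(data | H) works out to: P(data | r = 2) = (2/10)(2/10)(8/10)(2/10) = 0.0064; P(data | r = 3) = (3/10)(3/10)(7/10)(3/10) = 0.0189; P(data | r = 4) = (4/10)(4/10)(6/10)(4/10) = 0.0384; P(data | r = 5) = (5/10)(5/10)(5/10)(5/10) = 0.0625; P(data | r = 7) = (7/10)(7/10)(3/10)(7/10) = 0.1029.
Weighting by the prior gives 1/10 · 0.0064 = 0.00064, 1/10 · 0.0189 = 0.00189, 3/10 · 0.0384 = 0.01152, 2/5 · 0.0625 = 0.025, 1/10 · 0.1029 = 0.01029; with total 0.04934.
By Bayes' rule, P(r = 7 | data) = (0.01029) / (0.04934) = 0.20855.

0.209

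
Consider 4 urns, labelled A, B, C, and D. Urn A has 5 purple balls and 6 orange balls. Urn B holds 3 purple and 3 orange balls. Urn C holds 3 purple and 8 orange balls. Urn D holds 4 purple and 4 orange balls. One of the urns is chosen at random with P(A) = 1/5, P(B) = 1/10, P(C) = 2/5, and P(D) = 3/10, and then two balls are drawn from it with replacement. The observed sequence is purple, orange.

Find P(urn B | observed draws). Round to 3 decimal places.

0.109

The likelihood of the observed sequence under each hypothesis: P(data | urn A) = (5/11)(6/11) = 0.24793; P(data | urn B) = (3/6)(3/6) = 0.25; P(data | urn C) = (3/11)(8/11) = 0.19835; P(data | urn D) = (4/8)(4/8) = 0.25.
Weighting by the prior gives 1/5 · 0.24793 = 0.049587, 1/10 · 0.25 = 0.025, 2/5 · 0.19835 = 0.079339, 3/10 · 0.25 = 0.075; summing to 0.22893.
Therefore the posterior P(urn B | data) = (0.025) / (0.22893) = 0.10921.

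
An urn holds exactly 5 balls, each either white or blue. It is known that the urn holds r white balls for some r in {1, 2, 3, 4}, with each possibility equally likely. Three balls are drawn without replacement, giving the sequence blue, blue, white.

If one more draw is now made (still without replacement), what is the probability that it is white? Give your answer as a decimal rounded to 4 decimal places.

Compute the likelihood of the observed sequence for each case: P(data | r = 1) = (4/5)(3/4)(1/3) = 1/5; P(data | r = 2) = (3/5)(2/4)(2/3) = 1/5; P(data | r = 3) = (2/5)(1/4)(3/3) = 1/10; P(data | r = 4) = (1/5)(0/4) = 0.
Weighting by the prior gives 1/4 · 1/5 = 1/20, 1/4 · 1/5 = 1/20, 1/4 · 1/10 = 1/40, 1/4 · 0 = 0; summing to 1/8.
Dividing through by the total gives posterior P(r = 1 | data) = 2/5, P(r = 2 | data) = 2/5, P(r = 3 | data) = 1/5, P(r = 4 | data) = 0.
So P(white next | data) = Σ P(white next | H) P(H | data) = (0)(2/5) + (1/2)(2/5) + (1)(1/5) = 2/5.

0.4000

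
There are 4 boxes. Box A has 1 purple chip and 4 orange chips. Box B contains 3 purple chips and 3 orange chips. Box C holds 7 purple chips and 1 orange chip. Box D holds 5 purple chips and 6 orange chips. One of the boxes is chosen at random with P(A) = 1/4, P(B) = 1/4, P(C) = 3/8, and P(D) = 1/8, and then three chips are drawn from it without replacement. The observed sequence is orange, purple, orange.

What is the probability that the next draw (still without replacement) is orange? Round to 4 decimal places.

For each hypothesis, P(data | H) works out to: P(data | box A) = (4/5)(1/4)(3/3) = 0.2; P(data | box B) = (3/6)(3/5)(2/4) = 0.15; P(data | box C) = (1/8)(7/7)(0/6) = 0; P(data | box D) = (6/11)(5/10)(5/9) = 0.15152.
The prior-weighted likelihoods are 1/4 · 0.2 = 0.05, 1/4 · 0.15 = 0.0375, 3/8 · 0 = 0, 1/8 · 0.15152 = 0.018939; with total 0.10644.
The posterior is then P(box A | data) = 0.46975, P(box B | data) = 0.35231, P(box C | data) = 0, P(box D | data) = 0.17794.
So P(orange next | data) = Σ P(orange next | H) P(H | data) = (1)(0.46975) + (1/3)(0.35231) + (1/2)(0.17794) = 0.67616.

0.6762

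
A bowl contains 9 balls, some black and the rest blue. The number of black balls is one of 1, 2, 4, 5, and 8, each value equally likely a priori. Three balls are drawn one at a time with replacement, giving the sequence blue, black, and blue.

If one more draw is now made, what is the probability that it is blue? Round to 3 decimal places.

0.643

The likelihood of the observed sequence under each hypothesis: P(data | r = 1) = (8/9)(1/9)(8/9) = 0.087791; P(data | r = 2) = (7/9)(2/9)(7/9) = 0.13443; P(data | r = 4) = (5/9)(4/9)(5/9) = 0.13717; P(data | r = 5) = (4/9)(5/9)(4/9) = 0.10974; P(data | r = 8) = (1/9)(8/9)(1/9) = 0.010974.
The prior-weighted likelihoods are 1/5 · 0.087791 = 0.017558, 1/5 · 0.13443 = 0.026886, 1/5 · 0.13717 = 0.027435, 1/5 · 0.10974 = 0.021948, 1/5 · 0.010974 = 0.0021948; summing to 0.096022.
Normalising, the posterior is P(r = 1 | data) = 0.18286, P(r = 2 | data) = 0.28, P(r = 4 | data) = 0.28571, P(r = 5 | data) = 0.22857, P(r = 8 | data) = 0.022857.
The predictive probability is P(blue next | data) = (8/9)(0.18286) + (7/9)(0.28) + (5/9)(0.28571) + (4/9)(0.22857) + (1/9)(0.022857) = 0.64317.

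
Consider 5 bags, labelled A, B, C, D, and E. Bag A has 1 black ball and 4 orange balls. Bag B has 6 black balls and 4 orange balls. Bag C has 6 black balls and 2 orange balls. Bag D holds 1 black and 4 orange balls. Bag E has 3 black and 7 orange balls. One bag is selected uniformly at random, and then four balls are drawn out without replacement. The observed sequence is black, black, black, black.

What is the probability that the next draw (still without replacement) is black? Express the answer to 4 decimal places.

For each hypothesis, P(data | H) works out to: P(data | bag A) = (1/5)(0/4) = 0; P(data | bag B) = (6/10)(5/9)(4/8)(3/7) = 1/14; P(data | bag C) = (6/8)(5/7)(4/6)(3/5) = 3/14; P(data | bag D) = (1/5)(0/4) = 0; P(data | bag E) = (3/10)(2/9)(1/8)(0/7) = 0.
Multiplying each by its prior: 1/5 · 0 = 0, 1/5 · 1/14 = 1/70, 1/5 · 3/14 = 3/70, 1/5 · 0 = 0, 1/5 · 0 = 0; with total 2/35.
Normalising, the posterior is P(bag A | data) = 0, P(bag B | data) = 1/4, P(bag C | data) = 3/4, P(bag D | data) = 0, P(bag E | data) = 0.
The predictive probability is P(black next | data) = (1/3)(1/4) + (1/2)(3/4) = 11/24.

0.4583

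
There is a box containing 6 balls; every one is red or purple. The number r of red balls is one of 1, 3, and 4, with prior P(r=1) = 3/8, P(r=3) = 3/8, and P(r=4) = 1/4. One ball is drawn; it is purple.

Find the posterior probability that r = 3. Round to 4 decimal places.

The likelihood of this draw under each hypothesis: P(data | r = 1) = (5/6) = 5/6; P(data | r = 3) = (3/6) = 1/2; P(data | r = 4) = (2/6) = 1/3.
The prior-weighted likelihoods are 3/8 · 5/6 = 5/16, 3/8 · 1/2 = 3/16, 1/4 · 1/3 = 1/12; these sum to 7/12.
So P(r = 3 | data) = (3/16) / (7/12) = 9/28.

0.3214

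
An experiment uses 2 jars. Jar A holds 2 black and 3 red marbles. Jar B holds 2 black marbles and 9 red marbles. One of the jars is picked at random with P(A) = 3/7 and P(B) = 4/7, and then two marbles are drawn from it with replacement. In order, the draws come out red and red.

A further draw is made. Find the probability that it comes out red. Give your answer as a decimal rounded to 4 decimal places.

0.7555

Compute the likelihood of the observed sequence for each case: P(data | jar A) = (3/5)(3/5) = 0.36; P(data | jar B) = (9/11)(9/11) = 0.66942.
Multiplying each by its prior: 3/7 · 0.36 = 0.15429, 4/7 · 0.66942 = 0.38253; summing to 0.53681.
Dividing through by the total gives posterior P(jar A | data) = 0.28741, P(jar B | data) = 0.71259.
Averaging over the posterior, P(red next | data) = (3/5)(0.28741) + (9/11)(0.71259) = 0.75547.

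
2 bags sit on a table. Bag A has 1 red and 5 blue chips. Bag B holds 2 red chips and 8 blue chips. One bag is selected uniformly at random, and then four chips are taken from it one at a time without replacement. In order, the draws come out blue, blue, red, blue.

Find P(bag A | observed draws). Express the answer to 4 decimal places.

Compute the likelihood of the observed sequence for each case: P(data | bag A) = (5/6)(4/5)(1/4)(3/3) = 1/6; P(data | bag B) = (8/10)(7/9)(2/8)(6/7) = 2/15.
Multiplying each by its prior: 1/2 · 1/6 = 1/12, 1/2 · 2/15 = 1/15; with total 3/20.
Therefore the posterior P(bag A | data) = (1/12) / (3/20) = 5/9.

0.5556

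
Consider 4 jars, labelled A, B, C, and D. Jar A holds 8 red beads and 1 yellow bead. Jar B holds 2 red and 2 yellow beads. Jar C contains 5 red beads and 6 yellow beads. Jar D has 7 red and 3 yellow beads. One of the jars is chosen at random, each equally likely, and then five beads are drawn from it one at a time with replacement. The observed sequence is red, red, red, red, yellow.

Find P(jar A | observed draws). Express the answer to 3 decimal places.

Under each hypothesis, the probability of the observed sequence is: P(data | jar A) = (8/9)(8/9)(8/9)(8/9)(1/9) = 0.069366; P(data | jar B) = (2/4)(2/4)(2/4)(2/4)(2/4) = 0.03125; P(data | jar C) = (5/11)(5/11)(5/11)(5/11)(6/11) = 0.023285; P(data | jar D) = (7/10)(7/10)(7/10)(7/10)(3/10) = 0.07203.
Weighting by the prior gives 1/4 · 0.069366 = 0.017342, 1/4 · 0.03125 = 0.0078125, 1/4 · 0.023285 = 0.0058211, 1/4 · 0.07203 = 0.018007; with total 0.048983.
By Bayes' rule, P(jar A | data) = (0.017342) / (0.048983) = 0.35403.

0.354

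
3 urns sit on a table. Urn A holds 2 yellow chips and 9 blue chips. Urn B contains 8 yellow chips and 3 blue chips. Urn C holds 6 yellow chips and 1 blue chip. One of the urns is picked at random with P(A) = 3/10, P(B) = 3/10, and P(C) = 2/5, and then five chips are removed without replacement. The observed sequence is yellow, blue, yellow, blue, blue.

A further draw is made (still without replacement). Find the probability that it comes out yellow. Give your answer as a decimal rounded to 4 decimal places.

0.2500

Compute the likelihood of the observed sequence for each case: P(data | urn A) = (2/11)(9/10)(1/9)(8/8)(7/7) = 1/55; P(data | urn B) = (8/11)(3/10)(7/9)(2/8)(1/7) = 1/165; P(data | urn C) = (6/7)(1/6)(5/5)(0/4) = 0.
Multiplying each by its prior: 3/10 · 1/55 = 3/550, 3/10 · 1/165 = 1/550, 2/5 · 0 = 0; summing to 2/275.
Normalising, the posterior is P(urn A | data) = 3/4, P(urn B | data) = 1/4, P(urn C | data) = 0.
Averaging over the posterior, P(yellow next | data) = (0)(3/4) + (1)(1/4) = 1/4.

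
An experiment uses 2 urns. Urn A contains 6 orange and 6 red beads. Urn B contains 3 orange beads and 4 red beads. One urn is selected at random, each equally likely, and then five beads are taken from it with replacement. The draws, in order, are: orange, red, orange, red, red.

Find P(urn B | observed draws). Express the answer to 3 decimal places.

0.523

For each hypothesis, P(data | H) works out to: P(data | urn A) = (6/12)(6/12)(6/12)(6/12)(6/12) = 0.03125; P(data | urn B) = (3/7)(4/7)(3/7)(4/7)(4/7) = 0.034271.
Multiplying each by its prior: 1/2 · 0.03125 = 0.015625, 1/2 · 0.034271 = 0.017136; these sum to 0.032761.
Therefore the posterior P(urn B | data) = (0.017136) / (0.032761) = 0.52306.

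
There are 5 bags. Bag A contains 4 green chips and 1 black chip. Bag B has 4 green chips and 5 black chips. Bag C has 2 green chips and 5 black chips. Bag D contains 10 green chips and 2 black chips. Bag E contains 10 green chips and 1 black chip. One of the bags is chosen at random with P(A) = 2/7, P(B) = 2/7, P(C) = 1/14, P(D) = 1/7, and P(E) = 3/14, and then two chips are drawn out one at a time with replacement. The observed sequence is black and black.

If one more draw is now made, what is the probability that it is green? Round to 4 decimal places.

0.4490

The likelihood of the observed sequence under each hypothesis: P(data | bag A) = (1/5)(1/5) = 0.04; P(data | bag B) = (5/9)(5/9) = 0.30864; P(data | bag C) = (5/7)(5/7) = 0.5102; P(data | bag D) = (2/12)(2/12) = 0.027778; P(data | bag E) = (1/11)(1/11) = 0.0082645.
Weighting by the prior gives 2/7 · 0.04 = 0.011429, 2/7 · 0.30864 = 0.088183, 1/14 · 0.5102 = 0.036443, 1/7 · 0.027778 = 0.0039683, 3/14 · 0.0082645 = 0.001771; with total 0.14179.
Normalising, the posterior is P(bag A | data) = 0.0806, P(bag B | data) = 0.62191, P(bag C | data) = 0.25701, P(bag D | data) = 0.027986, P(bag E | data) = 0.01249.
The predictive probability is P(green next | data) = (4/5)(0.0806) + (4/9)(0.62191) + (2/7)(0.25701) + (5/6)(0.027986) + (10/11)(0.01249) = 0.44899.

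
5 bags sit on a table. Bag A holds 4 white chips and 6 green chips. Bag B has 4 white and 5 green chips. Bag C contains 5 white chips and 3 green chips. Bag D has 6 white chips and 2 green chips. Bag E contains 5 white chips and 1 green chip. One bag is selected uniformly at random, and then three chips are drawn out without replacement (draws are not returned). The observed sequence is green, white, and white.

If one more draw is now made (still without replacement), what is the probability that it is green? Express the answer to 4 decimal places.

The likelihood of the observed sequence under each hypothesis: P(data | bag A) = (6/10)(4/9)(3/8) = 1/10; P(data | bag B) = (5/9)(4/8)(3/7) = 5/42; P(data | bag C) = (3/8)(5/7)(4/6) = 5/28; P(data | bag D) = (2/8)(6/7)(5/6) = 5/28; P(data | bag E) = (1/6)(5/5)(4/4) = 1/6.
Multiplying each by its prior: 1/5 · 1/10 = 1/50, 1/5 · 5/42 = 1/42, 1/5 · 5/28 = 1/28, 1/5 · 5/28 = 1/28, 1/5 · 1/6 = 1/30; these sum to 26/175.
Dividing through by the total gives posterior P(bag A | data) = 7/52, P(bag B | data) = 25/156, P(bag C | data) = 25/104, P(bag D | data) = 25/104, P(bag E | data) = 35/156.
The predictive probability is P(green next | data) = (5/7)(7/52) + (2/3)(25/156) + (2/5)(25/104) + (1/5)(25/104) + (0)(35/156) = 25/72.

0.3472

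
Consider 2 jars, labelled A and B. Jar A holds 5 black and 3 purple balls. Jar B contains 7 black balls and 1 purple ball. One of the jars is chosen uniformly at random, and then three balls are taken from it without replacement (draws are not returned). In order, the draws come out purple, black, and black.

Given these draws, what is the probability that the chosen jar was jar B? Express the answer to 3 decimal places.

0.412

Compute the likelihood of the observed sequence for each case: P(data | jar A) = (3/8)(5/7)(4/6) = 5/28; P(data | jar B) = (1/8)(7/7)(6/6) = 1/8.
Weighting by the prior gives 1/2 · 5/28 = 5/56, 1/2 · 1/8 = 1/16; these sum to 17/112.
By Bayes' rule, P(jar B | data) = (1/16) / (17/112) = 7/17.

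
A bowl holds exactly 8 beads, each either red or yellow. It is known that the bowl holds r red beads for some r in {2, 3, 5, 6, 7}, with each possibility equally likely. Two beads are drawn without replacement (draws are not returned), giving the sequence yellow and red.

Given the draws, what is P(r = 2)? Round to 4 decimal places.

Under each hypothesis, the probability of the observed sequence is: P(data | r = 2) = (6/8)(2/7) = 3/14; P(data | r = 3) = (5/8)(3/7) = 15/56; P(data | r = 5) = (3/8)(5/7) = 15/56; P(data | r = 6) = (2/8)(6/7) = 3/14; P(data | r = 7) = (1/8)(7/7) = 1/8.
The prior-weighted likelihoods are 1/5 · 3/14 = 3/70, 1/5 · 15/56 = 3/56, 1/5 · 15/56 = 3/56, 1/5 · 3/14 = 3/70, 1/5 · 1/8 = 1/40; these sum to 61/280.
Hence P(r = 2 | data) = (3/70) / (61/280) = 12/61.

0.1967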